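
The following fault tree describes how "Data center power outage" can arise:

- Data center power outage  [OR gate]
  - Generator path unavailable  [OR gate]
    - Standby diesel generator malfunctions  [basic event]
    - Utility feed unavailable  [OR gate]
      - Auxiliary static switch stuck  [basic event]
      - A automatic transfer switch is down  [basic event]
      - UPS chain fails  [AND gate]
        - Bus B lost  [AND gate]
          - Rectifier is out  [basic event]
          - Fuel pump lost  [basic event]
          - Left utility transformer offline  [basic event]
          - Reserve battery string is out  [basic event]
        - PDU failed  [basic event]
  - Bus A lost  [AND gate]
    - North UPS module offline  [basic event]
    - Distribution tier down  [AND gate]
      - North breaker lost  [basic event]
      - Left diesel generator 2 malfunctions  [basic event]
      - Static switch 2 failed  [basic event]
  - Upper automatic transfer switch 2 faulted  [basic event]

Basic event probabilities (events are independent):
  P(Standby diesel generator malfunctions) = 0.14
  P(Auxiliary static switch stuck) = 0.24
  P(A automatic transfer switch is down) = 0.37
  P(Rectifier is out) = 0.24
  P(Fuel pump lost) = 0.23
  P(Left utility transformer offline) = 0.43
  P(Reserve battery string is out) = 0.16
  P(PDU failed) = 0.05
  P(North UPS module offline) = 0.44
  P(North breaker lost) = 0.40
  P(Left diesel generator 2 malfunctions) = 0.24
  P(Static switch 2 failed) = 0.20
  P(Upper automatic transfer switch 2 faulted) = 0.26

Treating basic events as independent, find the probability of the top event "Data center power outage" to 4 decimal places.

0.6979

P(Bus B lost) [AND] = 0.24 × 0.23 × 0.43 × 0.16 = 0.003798
P(UPS chain fails) [AND] = 0.003798 × 0.05 = 0.000190
P(Utility feed unavailable) [OR] = 1 − (1−0.24) × (1−0.37) × (1−0.000190) = 0.521291
P(Generator path unavailable) [OR] = 1 − (1−0.14) × (1−0.521291) = 0.588310
P(Distribution tier down) [AND] = 0.40 × 0.24 × 0.20 = 0.019200
P(Bus A lost) [AND] = 0.44 × 0.019200 = 0.008448
P(Data center power outage) [OR] = 1 − (1−0.588310) × (1−0.008448) × (1−0.26) = 0.697923
Rounded to 4 decimal places: P(Data center power outage) ≈ 0.6979.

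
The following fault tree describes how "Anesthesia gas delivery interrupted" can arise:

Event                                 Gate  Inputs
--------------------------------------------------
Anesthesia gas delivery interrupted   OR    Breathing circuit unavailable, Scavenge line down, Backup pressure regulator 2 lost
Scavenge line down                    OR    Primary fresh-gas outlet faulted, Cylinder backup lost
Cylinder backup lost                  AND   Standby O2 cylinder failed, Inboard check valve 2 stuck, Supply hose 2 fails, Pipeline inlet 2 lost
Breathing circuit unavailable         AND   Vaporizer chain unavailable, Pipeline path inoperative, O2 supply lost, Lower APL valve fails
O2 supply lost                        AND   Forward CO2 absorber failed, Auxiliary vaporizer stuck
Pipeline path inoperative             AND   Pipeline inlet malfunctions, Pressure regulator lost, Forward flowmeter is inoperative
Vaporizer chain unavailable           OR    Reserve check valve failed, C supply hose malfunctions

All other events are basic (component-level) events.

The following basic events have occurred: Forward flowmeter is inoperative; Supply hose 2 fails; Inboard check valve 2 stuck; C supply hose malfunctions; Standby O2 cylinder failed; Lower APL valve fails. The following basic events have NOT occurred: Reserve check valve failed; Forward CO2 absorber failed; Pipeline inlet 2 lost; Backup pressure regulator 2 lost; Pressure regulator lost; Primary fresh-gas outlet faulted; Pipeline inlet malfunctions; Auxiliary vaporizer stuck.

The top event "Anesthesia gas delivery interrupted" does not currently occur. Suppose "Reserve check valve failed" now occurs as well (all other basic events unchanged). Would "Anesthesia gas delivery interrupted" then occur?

Counterfactual: set "Reserve check valve failed" to occurred.
Vaporizer chain unavailable [OR]: Reserve check valve failed=occurs, C supply hose malfunctions=occurs → at least one input occurs → occurs.
Pipeline path inoperative [AND]: Pipeline inlet malfunctions=not, Pressure regulator lost=not, Forward flowmeter is inoperative=occurs → not all inputs occur → does not occur.
O2 supply lost [AND]: Forward CO2 absorber failed=not, Auxiliary vaporizer stuck=not → not all inputs occur → does not occur.
Breathing circuit unavailable [AND]: Vaporizer chain unavailable=occurs, Pipeline path inoperative=not, O2 supply lost=not, Lower APL valve fails=occurs → not all inputs occur → does not occur.
Cylinder backup lost [AND]: Standby O2 cylinder failed=occurs, Inboard check valve 2 stuck=occurs, Supply hose 2 fails=occurs, Pipeline inlet 2 lost=not → not all inputs occur → does not occur.
Scavenge line down [OR]: Primary fresh-gas outlet faulted=not, Cylinder backup lost=not → no input occurs → does not occur.
Anesthesia gas delivery interrupted [OR]: Breathing circuit unavailable=not, Scavenge line down=not, Backup pressure regulator 2 lost=not → no input occurs → does not occur.

No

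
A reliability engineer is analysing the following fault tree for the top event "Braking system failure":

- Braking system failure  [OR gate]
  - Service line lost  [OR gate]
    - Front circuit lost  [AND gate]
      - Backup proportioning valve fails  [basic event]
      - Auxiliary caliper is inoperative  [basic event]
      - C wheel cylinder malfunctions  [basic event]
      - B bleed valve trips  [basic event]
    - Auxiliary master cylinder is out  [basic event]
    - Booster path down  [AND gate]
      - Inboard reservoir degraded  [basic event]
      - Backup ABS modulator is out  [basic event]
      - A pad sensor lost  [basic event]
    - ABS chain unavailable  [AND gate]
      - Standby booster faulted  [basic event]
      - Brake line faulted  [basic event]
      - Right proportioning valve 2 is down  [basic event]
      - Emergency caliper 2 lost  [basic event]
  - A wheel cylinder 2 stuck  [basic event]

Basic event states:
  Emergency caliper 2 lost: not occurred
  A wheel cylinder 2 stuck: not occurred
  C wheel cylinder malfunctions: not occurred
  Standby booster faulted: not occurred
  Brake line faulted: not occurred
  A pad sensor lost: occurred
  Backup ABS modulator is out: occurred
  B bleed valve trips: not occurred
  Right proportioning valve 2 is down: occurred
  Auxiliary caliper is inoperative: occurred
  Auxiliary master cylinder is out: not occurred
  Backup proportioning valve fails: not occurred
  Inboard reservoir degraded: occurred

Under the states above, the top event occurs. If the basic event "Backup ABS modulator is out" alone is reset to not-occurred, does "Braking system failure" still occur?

Counterfactual: set "Backup ABS modulator is out" to not occurred.
Front circuit lost [AND]: Backup proportioning valve fails=not, Auxiliary caliper is inoperative=occurs, C wheel cylinder malfunctions=not, B bleed valve trips=not → not all inputs occur → does not occur.
Booster path down [AND]: Inboard reservoir degraded=occurs, Backup ABS modulator is out=not, A pad sensor lost=occurs → not all inputs occur → does not occur.
ABS chain unavailable [AND]: Standby booster faulted=not, Brake line faulted=not, Right proportioning valve 2 is down=occurs, Emergency caliper 2 lost=not → not all inputs occur → does not occur.
Service line lost [OR]: Front circuit lost=not, Auxiliary master cylinder is out=not, Booster path down=not, ABS chain unavailable=not → no input occurs → does not occur.
Braking system failure [OR]: Service line lost=not, A wheel cylinder 2 stuck=not → no input occurs → does not occur.

No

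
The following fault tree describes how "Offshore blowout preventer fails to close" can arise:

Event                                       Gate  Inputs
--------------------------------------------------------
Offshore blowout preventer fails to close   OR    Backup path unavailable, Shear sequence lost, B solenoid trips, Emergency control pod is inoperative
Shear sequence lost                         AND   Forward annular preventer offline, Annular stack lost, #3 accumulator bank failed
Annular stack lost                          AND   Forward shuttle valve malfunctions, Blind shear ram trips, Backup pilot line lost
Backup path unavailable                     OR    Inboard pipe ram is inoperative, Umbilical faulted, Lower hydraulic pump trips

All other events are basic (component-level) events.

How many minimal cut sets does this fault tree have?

6

Backup path unavailable [OR]: union of children's cut sets → 3 cut set(s).
Annular stack lost [AND]: one cut set from each child combined → 1 × 1 × 1 = 1 cut set(s).
Shear sequence lost [AND]: one cut set from each child combined → 1 × 1 × 1 = 1 cut set(s).
Offshore blowout preventer fails to close [OR]: union of children's cut sets → 6 cut set(s).
Minimal cut sets: {Inboard pipe ram is inoperative}; {Umbilical faulted}; {Lower hydraulic pump trips}; {#3 accumulator bank failed, Backup pilot line lost, Blind shear ram trips, Forward annular preventer offline, Forward shuttle valve malfunctions}; {B solenoid trips}; {Emergency control pod is inoperative}.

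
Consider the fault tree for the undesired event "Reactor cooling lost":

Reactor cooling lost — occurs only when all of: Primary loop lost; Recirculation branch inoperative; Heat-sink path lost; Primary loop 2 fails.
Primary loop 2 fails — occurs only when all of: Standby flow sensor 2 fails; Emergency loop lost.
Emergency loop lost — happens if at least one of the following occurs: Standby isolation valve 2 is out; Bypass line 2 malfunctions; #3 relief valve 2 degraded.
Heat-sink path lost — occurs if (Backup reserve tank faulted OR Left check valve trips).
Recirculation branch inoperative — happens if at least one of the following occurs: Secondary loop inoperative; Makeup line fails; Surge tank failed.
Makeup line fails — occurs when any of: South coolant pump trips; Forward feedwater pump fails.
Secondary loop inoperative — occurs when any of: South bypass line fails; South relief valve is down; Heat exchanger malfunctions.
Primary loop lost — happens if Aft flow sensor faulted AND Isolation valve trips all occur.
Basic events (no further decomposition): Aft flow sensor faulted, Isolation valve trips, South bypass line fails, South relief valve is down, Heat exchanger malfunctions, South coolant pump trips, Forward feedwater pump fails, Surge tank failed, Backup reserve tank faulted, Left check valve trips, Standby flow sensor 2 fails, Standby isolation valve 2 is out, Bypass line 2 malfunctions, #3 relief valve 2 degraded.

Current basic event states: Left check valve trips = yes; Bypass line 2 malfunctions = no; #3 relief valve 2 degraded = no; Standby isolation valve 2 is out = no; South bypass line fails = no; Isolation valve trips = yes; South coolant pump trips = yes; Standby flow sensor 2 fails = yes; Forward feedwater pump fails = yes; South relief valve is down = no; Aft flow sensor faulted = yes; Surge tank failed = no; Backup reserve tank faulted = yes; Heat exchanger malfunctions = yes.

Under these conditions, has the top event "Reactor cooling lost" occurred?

No

Primary loop lost [AND]: Aft flow sensor faulted=occurs, Isolation valve trips=occurs → all inputs occur → occurs.
Secondary loop inoperative [OR]: South bypass line fails=not, South relief valve is down=not, Heat exchanger malfunctions=occurs → at least one input occurs → occurs.
Makeup line fails [OR]: South coolant pump trips=occurs, Forward feedwater pump fails=occurs → at least one input occurs → occurs.
Recirculation branch inoperative [OR]: Secondary loop inoperative=occurs, Makeup line fails=occurs, Surge tank failed=not → at least one input occurs → occurs.
Heat-sink path lost [OR]: Backup reserve tank faulted=occurs, Left check valve trips=occurs → at least one input occurs → occurs.
Emergency loop lost [OR]: Standby isolation valve 2 is out=not, Bypass line 2 malfunctions=not, #3 relief valve 2 degraded=not → no input occurs → does not occur.
Primary loop 2 fails [AND]: Standby flow sensor 2 fails=occurs, Emergency loop lost=not → not all inputs occur → does not occur.
Reactor cooling lost [AND]: Primary loop lost=occurs, Recirculation branch inoperative=occurs, Heat-sink path lost=occurs, Primary loop 2 fails=not → not all inputs occur → does not occur.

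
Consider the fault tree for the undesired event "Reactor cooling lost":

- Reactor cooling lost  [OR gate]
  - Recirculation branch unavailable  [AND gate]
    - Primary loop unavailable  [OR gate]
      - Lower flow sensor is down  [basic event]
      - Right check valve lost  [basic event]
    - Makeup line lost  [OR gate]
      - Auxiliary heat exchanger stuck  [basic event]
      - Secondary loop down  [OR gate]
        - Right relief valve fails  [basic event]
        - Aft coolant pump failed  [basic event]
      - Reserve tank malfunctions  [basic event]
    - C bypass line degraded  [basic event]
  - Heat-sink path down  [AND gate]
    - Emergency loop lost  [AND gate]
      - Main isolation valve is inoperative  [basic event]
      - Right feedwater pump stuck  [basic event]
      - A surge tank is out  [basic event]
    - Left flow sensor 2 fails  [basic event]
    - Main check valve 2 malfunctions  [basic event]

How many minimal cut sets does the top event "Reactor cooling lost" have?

Primary loop unavailable [OR]: union of children's cut sets → 2 cut set(s).
Secondary loop down [OR]: union of children's cut sets → 2 cut set(s).
Makeup line lost [OR]: union of children's cut sets → 4 cut set(s).
Recirculation branch unavailable [AND]: one cut set from each child combined → 2 × 4 × 1 = 8 cut set(s).
Emergency loop lost [AND]: one cut set from each child combined → 1 × 1 × 1 = 1 cut set(s).
Heat-sink path down [AND]: one cut set from each child combined → 1 × 1 × 1 = 1 cut set(s).
Reactor cooling lost [OR]: union of children's cut sets → 9 cut set(s).
Minimal cut sets: {Auxiliary heat exchanger stuck, C bypass line degraded, Lower flow sensor is down}; {C bypass line degraded, Lower flow sensor is down, Right relief valve fails}; {Aft coolant pump failed, C bypass line degraded, Lower flow sensor is down}; {C bypass line degraded, Lower flow sensor is down, Reserve tank malfunctions}; {Auxiliary heat exchanger stuck, C bypass line degraded, Right check valve lost}; {C bypass line degraded, Right check valve lost, Right relief valve fails}; {Aft coolant pump failed, C bypass line degraded, Right check valve lost}; {C bypass line degraded, Reserve tank malfunctions, Right check valve lost}; {A surge tank is out, Left flow sensor 2 fails, Main check valve 2 malfunctions, Main isolation valve is inoperative, Right feedwater pump stuck}.

9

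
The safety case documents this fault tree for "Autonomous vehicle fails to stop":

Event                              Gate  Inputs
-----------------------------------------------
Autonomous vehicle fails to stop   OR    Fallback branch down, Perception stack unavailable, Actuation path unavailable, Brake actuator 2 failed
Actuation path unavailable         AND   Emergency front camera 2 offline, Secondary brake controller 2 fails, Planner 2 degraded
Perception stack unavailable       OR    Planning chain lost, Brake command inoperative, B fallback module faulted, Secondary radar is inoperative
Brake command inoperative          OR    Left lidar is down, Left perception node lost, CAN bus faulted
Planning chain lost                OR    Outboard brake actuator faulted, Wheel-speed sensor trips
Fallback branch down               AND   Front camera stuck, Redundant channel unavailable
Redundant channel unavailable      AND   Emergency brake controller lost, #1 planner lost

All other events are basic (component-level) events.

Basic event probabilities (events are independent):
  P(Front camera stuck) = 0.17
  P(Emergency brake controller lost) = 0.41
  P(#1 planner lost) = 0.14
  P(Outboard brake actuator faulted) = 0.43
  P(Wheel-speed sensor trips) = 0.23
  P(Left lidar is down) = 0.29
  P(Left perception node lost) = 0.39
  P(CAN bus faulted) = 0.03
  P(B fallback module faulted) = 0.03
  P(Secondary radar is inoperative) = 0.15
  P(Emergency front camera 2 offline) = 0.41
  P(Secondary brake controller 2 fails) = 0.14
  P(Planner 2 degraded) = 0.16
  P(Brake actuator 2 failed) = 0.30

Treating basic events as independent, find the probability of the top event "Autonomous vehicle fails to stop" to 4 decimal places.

P(Redundant channel unavailable) [AND] = 0.41 × 0.14 = 0.057400
P(Fallback branch down) [AND] = 0.17 × 0.057400 = 0.009758
P(Planning chain lost) [OR] = 1 − (1−0.43) × (1−0.23) = 0.561100
P(Brake command inoperative) [OR] = 1 − (1−0.29) × (1−0.39) × (1−0.03) = 0.579893
P(Perception stack unavailable) [OR] = 1 − (1−0.561100) × (1−0.579893) × (1−0.03) × (1−0.15) = 0.847975
P(Actuation path unavailable) [AND] = 0.41 × 0.14 × 0.16 = 0.009184
P(Autonomous vehicle fails to stop) [OR] = 1 − (1−0.009758) × (1−0.847975) × (1−0.009184) × (1−0.30) = 0.895589
Rounded to 4 decimal places: P(Autonomous vehicle fails to stop) ≈ 0.8956.

0.8956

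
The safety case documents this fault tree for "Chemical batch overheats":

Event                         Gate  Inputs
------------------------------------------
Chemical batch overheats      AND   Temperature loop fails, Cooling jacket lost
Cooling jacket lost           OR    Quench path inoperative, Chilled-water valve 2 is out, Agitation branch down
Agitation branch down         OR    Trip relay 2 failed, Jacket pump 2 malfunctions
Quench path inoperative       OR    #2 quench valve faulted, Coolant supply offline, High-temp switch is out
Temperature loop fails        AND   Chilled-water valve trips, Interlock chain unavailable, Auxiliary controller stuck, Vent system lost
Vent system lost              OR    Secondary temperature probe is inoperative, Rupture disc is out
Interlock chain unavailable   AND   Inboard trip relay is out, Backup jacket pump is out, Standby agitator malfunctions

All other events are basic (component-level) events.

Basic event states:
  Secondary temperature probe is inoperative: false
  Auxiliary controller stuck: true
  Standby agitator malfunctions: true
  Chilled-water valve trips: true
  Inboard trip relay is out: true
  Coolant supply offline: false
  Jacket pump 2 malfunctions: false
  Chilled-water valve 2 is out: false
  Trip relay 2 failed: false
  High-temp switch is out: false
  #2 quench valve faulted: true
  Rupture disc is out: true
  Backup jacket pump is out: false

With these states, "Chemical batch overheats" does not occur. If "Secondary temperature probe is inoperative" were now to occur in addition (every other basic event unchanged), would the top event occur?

No

Counterfactual: set "Secondary temperature probe is inoperative" to occurred.
Interlock chain unavailable [AND]: Inboard trip relay is out=occurs, Backup jacket pump is out=not, Standby agitator malfunctions=occurs → not all inputs occur → does not occur.
Vent system lost [OR]: Secondary temperature probe is inoperative=occurs, Rupture disc is out=occurs → at least one input occurs → occurs.
Temperature loop fails [AND]: Chilled-water valve trips=occurs, Interlock chain unavailable=not, Auxiliary controller stuck=occurs, Vent system lost=occurs → not all inputs occur → does not occur.
Quench path inoperative [OR]: #2 quench valve faulted=occurs, Coolant supply offline=not, High-temp switch is out=not → at least one input occurs → occurs.
Agitation branch down [OR]: Trip relay 2 failed=not, Jacket pump 2 malfunctions=not → no input occurs → does not occur.
Cooling jacket lost [OR]: Quench path inoperative=occurs, Chilled-water valve 2 is out=not, Agitation branch down=not → at least one input occurs → occurs.
Chemical batch overheats [AND]: Temperature loop fails=not, Cooling jacket lost=occurs → not all inputs occur → does not occur.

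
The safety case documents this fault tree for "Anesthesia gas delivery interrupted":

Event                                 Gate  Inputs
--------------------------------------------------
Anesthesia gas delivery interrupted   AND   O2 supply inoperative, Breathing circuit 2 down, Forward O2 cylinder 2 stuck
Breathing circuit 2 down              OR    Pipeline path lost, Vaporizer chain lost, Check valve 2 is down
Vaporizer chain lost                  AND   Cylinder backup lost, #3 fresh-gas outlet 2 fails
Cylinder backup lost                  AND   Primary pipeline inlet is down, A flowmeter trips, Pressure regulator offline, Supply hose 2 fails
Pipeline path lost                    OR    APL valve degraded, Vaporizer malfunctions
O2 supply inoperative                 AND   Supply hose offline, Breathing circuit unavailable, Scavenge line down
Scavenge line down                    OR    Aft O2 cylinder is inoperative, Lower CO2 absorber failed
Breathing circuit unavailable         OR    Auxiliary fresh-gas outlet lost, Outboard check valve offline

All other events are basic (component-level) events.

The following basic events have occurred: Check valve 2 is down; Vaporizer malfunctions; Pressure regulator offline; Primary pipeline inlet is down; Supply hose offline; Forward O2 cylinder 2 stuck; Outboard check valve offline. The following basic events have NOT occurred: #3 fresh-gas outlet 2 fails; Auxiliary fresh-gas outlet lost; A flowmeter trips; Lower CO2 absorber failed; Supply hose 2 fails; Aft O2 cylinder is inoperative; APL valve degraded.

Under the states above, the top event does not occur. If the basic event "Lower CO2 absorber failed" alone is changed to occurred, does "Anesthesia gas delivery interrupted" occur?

Yes

Counterfactual: set "Lower CO2 absorber failed" to occurred.
Breathing circuit unavailable [OR]: Auxiliary fresh-gas outlet lost=not, Outboard check valve offline=occurs → at least one input occurs → occurs.
Scavenge line down [OR]: Aft O2 cylinder is inoperative=not, Lower CO2 absorber failed=occurs → at least one input occurs → occurs.
O2 supply inoperative [AND]: Supply hose offline=occurs, Breathing circuit unavailable=occurs, Scavenge line down=occurs → all inputs occur → occurs.
Pipeline path lost [OR]: APL valve degraded=not, Vaporizer malfunctions=occurs → at least one input occurs → occurs.
Cylinder backup lost [AND]: Primary pipeline inlet is down=occurs, A flowmeter trips=not, Pressure regulator offline=occurs, Supply hose 2 fails=not → not all inputs occur → does not occur.
Vaporizer chain lost [AND]: Cylinder backup lost=not, #3 fresh-gas outlet 2 fails=not → not all inputs occur → does not occur.
Breathing circuit 2 down [OR]: Pipeline path lost=occurs, Vaporizer chain lost=not, Check valve 2 is down=occurs → at least one input occurs → occurs.
Anesthesia gas delivery interrupted [AND]: O2 supply inoperative=occurs, Breathing circuit 2 down=occurs, Forward O2 cylinder 2 stuck=occurs → all inputs occur → occurs.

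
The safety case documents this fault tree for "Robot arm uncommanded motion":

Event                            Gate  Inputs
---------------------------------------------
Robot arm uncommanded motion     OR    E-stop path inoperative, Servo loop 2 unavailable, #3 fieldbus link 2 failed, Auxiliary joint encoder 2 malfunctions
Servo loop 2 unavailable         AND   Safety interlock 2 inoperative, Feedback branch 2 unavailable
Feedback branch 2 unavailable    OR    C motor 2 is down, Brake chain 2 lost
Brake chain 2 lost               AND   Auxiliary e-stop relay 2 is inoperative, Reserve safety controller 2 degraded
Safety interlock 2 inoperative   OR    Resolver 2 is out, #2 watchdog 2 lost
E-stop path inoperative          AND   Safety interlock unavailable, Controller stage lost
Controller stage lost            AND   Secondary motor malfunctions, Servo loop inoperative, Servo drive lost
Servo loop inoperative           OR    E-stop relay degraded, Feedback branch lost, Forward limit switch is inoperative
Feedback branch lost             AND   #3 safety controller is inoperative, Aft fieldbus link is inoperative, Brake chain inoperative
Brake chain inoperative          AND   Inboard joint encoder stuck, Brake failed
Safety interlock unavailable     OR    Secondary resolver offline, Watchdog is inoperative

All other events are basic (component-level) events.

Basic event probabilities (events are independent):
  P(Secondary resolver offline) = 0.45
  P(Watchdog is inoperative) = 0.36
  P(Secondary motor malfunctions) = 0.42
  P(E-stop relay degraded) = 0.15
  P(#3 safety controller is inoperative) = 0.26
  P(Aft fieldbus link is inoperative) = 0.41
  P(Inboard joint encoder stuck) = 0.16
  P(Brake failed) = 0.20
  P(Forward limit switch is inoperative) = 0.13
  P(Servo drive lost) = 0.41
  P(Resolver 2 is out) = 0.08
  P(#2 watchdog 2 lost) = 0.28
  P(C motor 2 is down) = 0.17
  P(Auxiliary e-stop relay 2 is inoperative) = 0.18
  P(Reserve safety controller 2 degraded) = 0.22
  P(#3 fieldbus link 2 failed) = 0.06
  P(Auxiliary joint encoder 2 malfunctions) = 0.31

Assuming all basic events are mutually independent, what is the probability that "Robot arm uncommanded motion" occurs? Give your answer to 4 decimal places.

P(Safety interlock unavailable) [OR] = 1 − (1−0.45) × (1−0.36) = 0.648000
P(Brake chain inoperative) [AND] = 0.16 × 0.20 = 0.032000
P(Feedback branch lost) [AND] = 0.26 × 0.41 × 0.032000 = 0.003411
P(Servo loop inoperative) [OR] = 1 − (1−0.15) × (1−0.003411) × (1−0.13) = 0.263022
P(Controller stage lost) [AND] = 0.42 × 0.263022 × 0.41 = 0.045292
P(E-stop path inoperative) [AND] = 0.648000 × 0.045292 = 0.029349
P(Safety interlock 2 inoperative) [OR] = 1 − (1−0.08) × (1−0.28) = 0.337600
P(Brake chain 2 lost) [AND] = 0.18 × 0.22 = 0.039600
P(Feedback branch 2 unavailable) [OR] = 1 − (1−0.17) × (1−0.039600) = 0.202868
P(Servo loop 2 unavailable) [AND] = 0.337600 × 0.202868 = 0.068488
P(Robot arm uncommanded motion) [OR] = 1 − (1−0.029349) × (1−0.068488) × (1−0.06) × (1−0.31) = 0.413553
Rounded to 4 decimal places: P(Robot arm uncommanded motion) ≈ 0.4136.

0.4136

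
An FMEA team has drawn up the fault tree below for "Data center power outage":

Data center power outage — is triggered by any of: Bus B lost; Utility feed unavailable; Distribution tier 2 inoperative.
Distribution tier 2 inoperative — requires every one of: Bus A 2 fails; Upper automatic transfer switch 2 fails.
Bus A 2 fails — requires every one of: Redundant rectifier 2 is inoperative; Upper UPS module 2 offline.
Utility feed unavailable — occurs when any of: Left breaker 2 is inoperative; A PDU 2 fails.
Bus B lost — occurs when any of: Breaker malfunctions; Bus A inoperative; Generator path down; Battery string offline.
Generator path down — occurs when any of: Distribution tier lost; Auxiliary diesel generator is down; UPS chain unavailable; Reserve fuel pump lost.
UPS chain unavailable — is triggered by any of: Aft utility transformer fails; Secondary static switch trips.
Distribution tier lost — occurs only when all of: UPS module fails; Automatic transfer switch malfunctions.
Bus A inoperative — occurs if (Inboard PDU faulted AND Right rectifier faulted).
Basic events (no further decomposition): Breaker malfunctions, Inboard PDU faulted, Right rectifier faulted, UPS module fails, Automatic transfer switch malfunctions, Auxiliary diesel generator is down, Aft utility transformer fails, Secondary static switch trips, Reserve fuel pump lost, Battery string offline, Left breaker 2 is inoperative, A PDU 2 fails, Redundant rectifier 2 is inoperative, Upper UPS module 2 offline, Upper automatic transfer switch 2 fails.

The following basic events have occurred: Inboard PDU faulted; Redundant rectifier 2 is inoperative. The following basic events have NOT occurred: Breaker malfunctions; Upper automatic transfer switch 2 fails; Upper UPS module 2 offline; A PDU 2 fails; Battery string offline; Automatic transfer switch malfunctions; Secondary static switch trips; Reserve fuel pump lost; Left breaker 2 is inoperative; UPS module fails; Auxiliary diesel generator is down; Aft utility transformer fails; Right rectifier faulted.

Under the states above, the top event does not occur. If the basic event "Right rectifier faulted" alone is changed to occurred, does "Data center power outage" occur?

Yes

Counterfactual: set "Right rectifier faulted" to occurred.
Bus A inoperative [AND]: Inboard PDU faulted=occurs, Right rectifier faulted=occurs → all inputs occur → occurs.
Distribution tier lost [AND]: UPS module fails=not, Automatic transfer switch malfunctions=not → not all inputs occur → does not occur.
UPS chain unavailable [OR]: Aft utility transformer fails=not, Secondary static switch trips=not → no input occurs → does not occur.
Generator path down [OR]: Distribution tier lost=not, Auxiliary diesel generator is down=not, UPS chain unavailable=not, Reserve fuel pump lost=not → no input occurs → does not occur.
Bus B lost [OR]: Breaker malfunctions=not, Bus A inoperative=occurs, Generator path down=not, Battery string offline=not → at least one input occurs → occurs.
Utility feed unavailable [OR]: Left breaker 2 is inoperative=not, A PDU 2 fails=not → no input occurs → does not occur.
Bus A 2 fails [AND]: Redundant rectifier 2 is inoperative=occurs, Upper UPS module 2 offline=not → not all inputs occur → does not occur.
Distribution tier 2 inoperative [AND]: Bus A 2 fails=not, Upper automatic transfer switch 2 fails=not → not all inputs occur → does not occur.
Data center power outage [OR]: Bus B lost=occurs, Utility feed unavailable=not, Distribution tier 2 inoperative=not → at least one input occurs → occurs.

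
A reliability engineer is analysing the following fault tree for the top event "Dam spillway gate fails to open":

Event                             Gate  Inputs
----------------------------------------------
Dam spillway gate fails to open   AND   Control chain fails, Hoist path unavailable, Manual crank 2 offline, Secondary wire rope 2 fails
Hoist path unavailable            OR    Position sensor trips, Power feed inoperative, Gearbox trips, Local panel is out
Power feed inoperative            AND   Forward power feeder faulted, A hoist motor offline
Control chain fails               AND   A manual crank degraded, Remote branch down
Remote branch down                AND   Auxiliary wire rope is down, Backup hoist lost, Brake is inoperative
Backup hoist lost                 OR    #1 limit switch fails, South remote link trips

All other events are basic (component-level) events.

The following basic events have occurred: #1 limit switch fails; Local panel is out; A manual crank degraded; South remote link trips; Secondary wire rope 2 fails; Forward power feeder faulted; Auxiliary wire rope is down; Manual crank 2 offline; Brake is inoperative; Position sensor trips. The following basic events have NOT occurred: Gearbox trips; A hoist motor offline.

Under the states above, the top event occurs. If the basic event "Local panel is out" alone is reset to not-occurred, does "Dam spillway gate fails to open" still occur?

Counterfactual: set "Local panel is out" to not occurred.
Backup hoist lost [OR]: #1 limit switch fails=occurs, South remote link trips=occurs → at least one input occurs → occurs.
Remote branch down [AND]: Auxiliary wire rope is down=occurs, Backup hoist lost=occurs, Brake is inoperative=occurs → all inputs occur → occurs.
Control chain fails [AND]: A manual crank degraded=occurs, Remote branch down=occurs → all inputs occur → occurs.
Power feed inoperative [AND]: Forward power feeder faulted=occurs, A hoist motor offline=not → not all inputs occur → does not occur.
Hoist path unavailable [OR]: Position sensor trips=occurs, Power feed inoperative=not, Gearbox trips=not, Local panel is out=not → at least one input occurs → occurs.
Dam spillway gate fails to open [AND]: Control chain fails=occurs, Hoist path unavailable=occurs, Manual crank 2 offline=occurs, Secondary wire rope 2 fails=occurs → all inputs occur → occurs.

Yes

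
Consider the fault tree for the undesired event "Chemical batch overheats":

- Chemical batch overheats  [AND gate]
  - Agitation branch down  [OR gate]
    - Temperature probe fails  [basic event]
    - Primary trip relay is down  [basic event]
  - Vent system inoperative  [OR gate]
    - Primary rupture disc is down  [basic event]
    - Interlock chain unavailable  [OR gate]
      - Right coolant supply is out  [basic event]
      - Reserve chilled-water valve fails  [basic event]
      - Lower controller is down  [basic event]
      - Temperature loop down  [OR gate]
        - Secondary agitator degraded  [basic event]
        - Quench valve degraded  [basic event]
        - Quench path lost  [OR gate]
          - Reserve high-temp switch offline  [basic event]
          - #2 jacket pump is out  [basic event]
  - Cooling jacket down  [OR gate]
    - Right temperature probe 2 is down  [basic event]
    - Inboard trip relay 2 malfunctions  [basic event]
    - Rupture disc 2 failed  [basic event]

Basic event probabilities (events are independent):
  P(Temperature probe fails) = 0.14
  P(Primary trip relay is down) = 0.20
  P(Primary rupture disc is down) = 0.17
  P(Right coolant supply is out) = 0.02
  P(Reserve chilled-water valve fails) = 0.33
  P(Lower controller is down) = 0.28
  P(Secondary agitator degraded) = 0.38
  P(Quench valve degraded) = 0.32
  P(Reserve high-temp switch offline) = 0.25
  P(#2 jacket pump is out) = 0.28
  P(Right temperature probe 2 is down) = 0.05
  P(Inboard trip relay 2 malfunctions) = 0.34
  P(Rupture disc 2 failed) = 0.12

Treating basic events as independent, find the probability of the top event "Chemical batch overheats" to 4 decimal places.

0.1274

P(Agitation branch down) [OR] = 1 − (1−0.14) × (1−0.20) = 0.312000
P(Quench path lost) [OR] = 1 − (1−0.25) × (1−0.28) = 0.460000
P(Temperature loop down) [OR] = 1 − (1−0.38) × (1−0.32) × (1−0.460000) = 0.772336
P(Interlock chain unavailable) [OR] = 1 − (1−0.02) × (1−0.33) × (1−0.28) × (1−0.772336) = 0.892371
P(Vent system inoperative) [OR] = 1 − (1−0.17) × (1−0.892371) = 0.910668
P(Cooling jacket down) [OR] = 1 − (1−0.05) × (1−0.34) × (1−0.12) = 0.448240
P(Chemical batch overheats) [AND] = 0.312000 × 0.910668 × 0.448240 = 0.127358
Rounded to 4 decimal places: P(Chemical batch overheats) ≈ 0.1274.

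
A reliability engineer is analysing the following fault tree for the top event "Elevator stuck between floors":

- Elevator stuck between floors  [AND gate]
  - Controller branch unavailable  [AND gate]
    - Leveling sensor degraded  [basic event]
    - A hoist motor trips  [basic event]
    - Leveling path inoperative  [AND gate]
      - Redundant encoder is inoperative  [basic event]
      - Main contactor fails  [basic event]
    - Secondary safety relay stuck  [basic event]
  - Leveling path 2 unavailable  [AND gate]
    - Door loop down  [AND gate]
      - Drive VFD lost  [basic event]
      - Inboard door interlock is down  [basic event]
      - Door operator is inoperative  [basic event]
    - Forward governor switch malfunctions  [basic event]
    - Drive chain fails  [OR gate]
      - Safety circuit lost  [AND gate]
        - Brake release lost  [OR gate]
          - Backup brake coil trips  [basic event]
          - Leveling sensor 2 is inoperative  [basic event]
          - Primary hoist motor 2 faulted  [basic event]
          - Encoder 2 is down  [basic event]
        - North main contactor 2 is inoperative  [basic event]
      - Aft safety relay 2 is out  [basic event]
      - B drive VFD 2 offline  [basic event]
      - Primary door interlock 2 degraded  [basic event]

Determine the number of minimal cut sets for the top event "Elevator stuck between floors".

7

Leveling path inoperative [AND]: one cut set from each child combined → 1 × 1 = 1 cut set(s).
Controller branch unavailable [AND]: one cut set from each child combined → 1 × 1 × 1 × 1 = 1 cut set(s).
Door loop down [AND]: one cut set from each child combined → 1 × 1 × 1 = 1 cut set(s).
Brake release lost [OR]: union of children's cut sets → 4 cut set(s).
Safety circuit lost [AND]: one cut set from each child combined → 4 × 1 = 4 cut set(s).
Drive chain fails [OR]: union of children's cut sets → 7 cut set(s).
Leveling path 2 unavailable [AND]: one cut set from each child combined → 1 × 1 × 7 = 7 cut set(s).
Elevator stuck between floors [AND]: one cut set from each child combined → 1 × 7 = 7 cut set(s).
Minimal cut sets: {A hoist motor trips, Backup brake coil trips, Door operator is inoperative, Drive VFD lost, Forward governor switch malfunctions, Inboard door interlock is down, Leveling sensor degraded, Main contactor fails, North main contactor 2 is inoperative, Redundant encoder is inoperative, Secondary safety relay stuck}; {A hoist motor trips, Door operator is inoperative, Drive VFD lost, Forward governor switch malfunctions, Inboard door interlock is down, Leveling sensor 2 is inoperative, Leveling sensor degraded, Main contactor fails, North main contactor 2 is inoperative, Redundant encoder is inoperative, Secondary safety relay stuck}; {A hoist motor trips, Door operator is inoperative, Drive VFD lost, Forward governor switch malfunctions, Inboard door interlock is down, Leveling sensor degraded, Main contactor fails, North main contactor 2 is inoperative, Primary hoist motor 2 faulted, Redundant encoder is inoperative, Secondary safety relay stuck}; {A hoist motor trips, Door operator is inoperative, Drive VFD lost, Encoder 2 is down, Forward governor switch malfunctions, Inboard door interlock is down, Leveling sensor degraded, Main contactor fails, North main contactor 2 is inoperative, Redundant encoder is inoperative, Secondary safety relay stuck}; {A hoist motor trips, Aft safety relay 2 is out, Door operator is inoperative, Drive VFD lost, Forward governor switch malfunctions, Inboard door interlock is down, Leveling sensor degraded, Main contactor fails, Redundant encoder is inoperative, Secondary safety relay stuck}; {A hoist motor trips, B drive VFD 2 offline, Door operator is inoperative, Drive VFD lost, Forward governor switch malfunctions, Inboard door interlock is down, Leveling sensor degraded, Main contactor fails, Redundant encoder is inoperative, Secondary safety relay stuck}; {A hoist motor trips, Door operator is inoperative, Drive VFD lost, Forward governor switch malfunctions, Inboard door interlock is down, Leveling sensor degraded, Main contactor fails, Primary door interlock 2 degraded, Redundant encoder is inoperative, Secondary safety relay stuck}.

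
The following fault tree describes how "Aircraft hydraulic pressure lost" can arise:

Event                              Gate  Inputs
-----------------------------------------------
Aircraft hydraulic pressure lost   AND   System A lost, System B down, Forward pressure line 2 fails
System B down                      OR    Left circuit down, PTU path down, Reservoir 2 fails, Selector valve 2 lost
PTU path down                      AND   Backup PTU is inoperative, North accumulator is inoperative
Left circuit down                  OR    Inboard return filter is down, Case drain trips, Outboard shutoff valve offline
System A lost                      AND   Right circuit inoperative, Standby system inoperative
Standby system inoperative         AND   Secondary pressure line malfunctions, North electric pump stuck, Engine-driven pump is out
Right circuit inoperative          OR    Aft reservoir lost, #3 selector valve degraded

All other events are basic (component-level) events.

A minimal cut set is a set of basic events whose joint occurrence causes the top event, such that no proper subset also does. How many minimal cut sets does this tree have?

Right circuit inoperative [OR]: union of children's cut sets → 2 cut set(s).
Standby system inoperative [AND]: one cut set from each child combined → 1 × 1 × 1 = 1 cut set(s).
System A lost [AND]: one cut set from each child combined → 2 × 1 = 2 cut set(s).
Left circuit down [OR]: union of children's cut sets → 3 cut set(s).
PTU path down [AND]: one cut set from each child combined → 1 × 1 = 1 cut set(s).
System B down [OR]: union of children's cut sets → 6 cut set(s).
Aircraft hydraulic pressure lost [AND]: one cut set from each child combined → 2 × 6 × 1 = 12 cut set(s).

12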